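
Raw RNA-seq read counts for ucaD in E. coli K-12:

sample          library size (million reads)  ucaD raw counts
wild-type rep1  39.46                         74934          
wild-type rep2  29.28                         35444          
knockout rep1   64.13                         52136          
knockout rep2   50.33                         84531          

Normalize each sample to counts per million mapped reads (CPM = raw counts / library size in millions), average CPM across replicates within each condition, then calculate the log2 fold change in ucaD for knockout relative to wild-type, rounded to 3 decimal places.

-0.319

CPM(wild-type rep1) = 74934 / 39.46 = 1898.9863
CPM(wild-type rep2) = 35444 / 29.28 = 1210.5191
CPM(knockout rep1) = 52136 / 64.13 = 812.9736
CPM(knockout rep2) = 84531 / 50.33 = 1679.5351
mean CPM(wild-type) = 1554.7527; mean CPM(knockout) = 1246.2544
Fold change = 1246.2544 / 1554.7527 = 0.80158
log2(0.80158) = -0.3191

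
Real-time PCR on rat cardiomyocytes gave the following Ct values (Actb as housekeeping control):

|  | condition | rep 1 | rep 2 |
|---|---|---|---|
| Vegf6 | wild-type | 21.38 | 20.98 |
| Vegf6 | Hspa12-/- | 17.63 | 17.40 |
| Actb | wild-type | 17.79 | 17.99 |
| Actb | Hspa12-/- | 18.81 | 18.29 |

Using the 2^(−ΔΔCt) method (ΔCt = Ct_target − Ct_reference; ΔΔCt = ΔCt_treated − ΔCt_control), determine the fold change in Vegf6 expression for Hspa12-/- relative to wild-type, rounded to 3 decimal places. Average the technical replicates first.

20.043

Mean Ct: Vegf6 wild-type 21.180; Vegf6 Hspa12-/- 17.515; Actb wild-type 17.890; Actb Hspa12-/- 18.550
ΔCt(wild-type) = 21.180 − 17.890 = 3.290
ΔCt(Hspa12-/-) = 17.515 − 18.550 = -1.035
ΔΔCt = -1.035 − 3.290 = -4.325
Fold change = 2^(−(-4.325)) = 2^4.325 = 20.0426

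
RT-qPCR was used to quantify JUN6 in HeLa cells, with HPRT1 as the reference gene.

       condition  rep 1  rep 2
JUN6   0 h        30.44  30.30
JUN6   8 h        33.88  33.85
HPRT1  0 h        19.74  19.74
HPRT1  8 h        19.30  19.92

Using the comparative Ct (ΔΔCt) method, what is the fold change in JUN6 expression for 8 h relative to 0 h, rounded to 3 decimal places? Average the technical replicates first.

Mean Ct: JUN6 0 h 30.370; JUN6 8 h 33.865; HPRT1 0 h 19.740; HPRT1 8 h 19.610
ΔCt(0 h) = 30.370 − 19.740 = 10.630
ΔCt(8 h) = 33.865 − 19.610 = 14.255
ΔΔCt = 14.255 − 10.630 = 3.625
Fold change = 2^(−3.625) = 0.0811

0.081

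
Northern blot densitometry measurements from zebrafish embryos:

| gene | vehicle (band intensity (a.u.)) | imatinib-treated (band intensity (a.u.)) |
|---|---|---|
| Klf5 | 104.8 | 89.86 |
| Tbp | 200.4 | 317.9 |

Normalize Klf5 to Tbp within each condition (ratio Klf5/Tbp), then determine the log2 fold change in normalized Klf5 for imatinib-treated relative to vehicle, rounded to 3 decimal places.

Klf5/Tbp (vehicle) = 104.8 / 200.4 = 0.52295
Klf5/Tbp (imatinib-treated) = 89.86 / 317.9 = 0.28267
Fold change = 0.28267 / 0.52295 = 0.5405
log2(0.5405) = -0.8876

-0.888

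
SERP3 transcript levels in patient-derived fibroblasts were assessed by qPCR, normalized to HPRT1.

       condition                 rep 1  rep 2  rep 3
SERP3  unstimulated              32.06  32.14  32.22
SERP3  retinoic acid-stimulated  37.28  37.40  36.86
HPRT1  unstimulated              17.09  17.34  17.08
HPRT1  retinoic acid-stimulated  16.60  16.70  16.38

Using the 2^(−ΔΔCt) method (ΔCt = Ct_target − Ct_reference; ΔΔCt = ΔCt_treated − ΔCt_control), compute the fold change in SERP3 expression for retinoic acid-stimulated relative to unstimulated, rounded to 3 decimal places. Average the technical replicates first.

0.020

Mean Ct: SERP3 unstimulated 32.140; SERP3 retinoic acid-stimulated 37.180; HPRT1 unstimulated 17.170; HPRT1 retinoic acid-stimulated 16.560
ΔCt(unstimulated) = 32.140 − 17.170 = 14.970
ΔCt(retinoic acid-stimulated) = 37.180 − 16.560 = 20.620
ΔΔCt = 20.620 − 14.970 = 5.650
Fold change = 2^(−5.650) = 0.0199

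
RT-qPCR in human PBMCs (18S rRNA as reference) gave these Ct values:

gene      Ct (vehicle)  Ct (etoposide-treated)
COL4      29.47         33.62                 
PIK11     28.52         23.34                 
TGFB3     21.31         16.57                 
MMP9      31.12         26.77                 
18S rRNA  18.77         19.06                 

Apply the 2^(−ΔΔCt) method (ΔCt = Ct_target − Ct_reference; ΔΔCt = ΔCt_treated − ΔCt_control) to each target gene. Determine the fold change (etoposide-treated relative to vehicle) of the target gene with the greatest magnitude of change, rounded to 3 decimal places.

44.324

COL4: ΔΔCt = (33.62−19.06) − (29.47−18.77) = 14.56 − 10.70 = 3.86; fold change = 2^-3.86 = 0.069
PIK11: ΔΔCt = (23.34−19.06) − (28.52−18.77) = 4.28 − 9.75 = -5.47; fold change = 2^5.47 = 44.324
TGFB3: ΔΔCt = (16.57−19.06) − (21.31−18.77) = -2.49 − 2.54 = -5.03; fold change = 2^5.03 = 32.672
MMP9: ΔΔCt = (26.77−19.06) − (31.12−18.77) = 7.71 − 12.35 = -4.64; fold change = 2^4.64 = 24.933
PIK11 has the largest |ΔΔCt| = 5.47.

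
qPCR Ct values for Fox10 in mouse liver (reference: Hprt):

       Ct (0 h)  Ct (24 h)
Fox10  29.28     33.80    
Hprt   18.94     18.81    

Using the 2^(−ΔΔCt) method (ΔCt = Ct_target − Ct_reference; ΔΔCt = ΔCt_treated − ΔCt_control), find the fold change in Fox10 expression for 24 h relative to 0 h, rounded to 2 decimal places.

0.04

ΔCt(0 h) = 29.280 − 18.940 = 10.340
ΔCt(24 h) = 33.800 − 18.810 = 14.990
ΔΔCt = 14.990 − 10.340 = 4.650
Fold change = 2^(−4.650) = 0.040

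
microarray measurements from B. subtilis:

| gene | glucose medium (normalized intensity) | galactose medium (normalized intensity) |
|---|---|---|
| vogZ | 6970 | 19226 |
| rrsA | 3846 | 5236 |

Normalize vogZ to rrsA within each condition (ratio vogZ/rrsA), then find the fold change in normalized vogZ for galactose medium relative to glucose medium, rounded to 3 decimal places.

vogZ/rrsA (glucose medium) = 6970 / 3846 = 1.8123
vogZ/rrsA (galactose medium) = 19226 / 5236 = 3.6719
Fold change = 3.6719 / 1.8123 = 2.0261

2.026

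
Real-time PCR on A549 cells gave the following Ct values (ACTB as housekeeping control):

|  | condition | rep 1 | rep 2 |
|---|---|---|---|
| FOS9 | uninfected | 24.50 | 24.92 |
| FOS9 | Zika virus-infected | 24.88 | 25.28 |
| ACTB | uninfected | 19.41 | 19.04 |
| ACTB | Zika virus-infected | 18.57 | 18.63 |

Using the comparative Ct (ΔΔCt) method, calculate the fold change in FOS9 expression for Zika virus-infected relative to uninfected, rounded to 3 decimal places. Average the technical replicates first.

Mean Ct: FOS9 uninfected 24.710; FOS9 Zika virus-infected 25.080; ACTB uninfected 19.225; ACTB Zika virus-infected 18.600
ΔCt(uninfected) = 24.710 − 19.225 = 5.485
ΔCt(Zika virus-infected) = 25.080 − 18.600 = 6.480
ΔΔCt = 6.480 − 5.485 = 0.995
Fold change = 2^(−0.995) = 0.5017

0.502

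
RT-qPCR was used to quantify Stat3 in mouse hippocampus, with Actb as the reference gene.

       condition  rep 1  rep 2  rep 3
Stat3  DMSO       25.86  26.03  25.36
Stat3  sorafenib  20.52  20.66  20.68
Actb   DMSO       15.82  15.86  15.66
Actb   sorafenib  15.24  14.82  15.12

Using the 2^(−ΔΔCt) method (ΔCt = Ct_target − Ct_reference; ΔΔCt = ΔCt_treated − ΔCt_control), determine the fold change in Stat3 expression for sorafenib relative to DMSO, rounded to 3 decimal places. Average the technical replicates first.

21.259

Mean Ct: Stat3 DMSO 25.750; Stat3 sorafenib 20.620; Actb DMSO 15.780; Actb sorafenib 15.060
ΔCt(DMSO) = 25.750 − 15.780 = 9.970
ΔCt(sorafenib) = 20.620 − 15.060 = 5.560
ΔΔCt = 5.560 − 9.970 = -4.410
Fold change = 2^(−(-4.410)) = 2^4.410 = 21.2590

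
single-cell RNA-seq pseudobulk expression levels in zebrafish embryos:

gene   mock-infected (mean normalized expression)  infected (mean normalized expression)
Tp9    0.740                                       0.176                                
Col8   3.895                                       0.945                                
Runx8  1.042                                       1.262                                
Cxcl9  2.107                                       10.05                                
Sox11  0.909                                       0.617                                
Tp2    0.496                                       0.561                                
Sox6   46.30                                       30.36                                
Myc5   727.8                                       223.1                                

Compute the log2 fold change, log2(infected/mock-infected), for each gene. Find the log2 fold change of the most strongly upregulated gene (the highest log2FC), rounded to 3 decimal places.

log2(0.176/0.740) = -2.072  (Tp9)
log2(0.945/3.895) = -2.043  (Col8)
log2(1.262/1.042) = 0.276  (Runx8)
log2(10.05/2.107) = 2.254  (Cxcl9)
log2(0.617/0.909) = -0.559  (Sox11)
log2(0.561/0.496) = 0.178  (Tp2)
log2(30.36/46.30) = -0.609  (Sox6)
log2(223.1/727.8) = -1.706  (Myc5)
Cxcl9 is most strongly upregulated.

2.254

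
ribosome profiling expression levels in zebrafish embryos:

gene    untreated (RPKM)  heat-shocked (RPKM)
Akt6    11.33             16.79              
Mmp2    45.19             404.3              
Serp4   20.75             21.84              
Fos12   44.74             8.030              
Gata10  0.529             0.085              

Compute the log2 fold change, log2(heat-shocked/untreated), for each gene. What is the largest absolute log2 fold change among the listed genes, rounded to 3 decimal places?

log2(16.79/11.33) = 0.567  (Akt6)
log2(404.3/45.19) = 3.161  (Mmp2)
log2(21.84/20.75) = 0.074  (Serp4)
log2(8.030/44.74) = -2.478  (Fos12)
log2(0.085/0.529) = -2.638  (Gata10)
The largest magnitude belongs to Mmp2.

3.161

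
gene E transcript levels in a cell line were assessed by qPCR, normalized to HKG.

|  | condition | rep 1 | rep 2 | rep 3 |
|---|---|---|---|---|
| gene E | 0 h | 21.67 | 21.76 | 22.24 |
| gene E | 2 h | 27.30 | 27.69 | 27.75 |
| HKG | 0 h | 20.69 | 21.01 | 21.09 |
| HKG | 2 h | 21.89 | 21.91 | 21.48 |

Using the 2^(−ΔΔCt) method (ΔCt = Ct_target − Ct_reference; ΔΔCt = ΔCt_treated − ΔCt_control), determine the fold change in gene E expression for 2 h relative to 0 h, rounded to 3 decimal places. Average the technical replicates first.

Mean Ct: gene E 0 h 21.890; gene E 2 h 27.580; HKG 0 h 20.930; HKG 2 h 21.760
ΔCt(0 h) = 21.890 − 20.930 = 0.960
ΔCt(2 h) = 27.580 − 21.760 = 5.820
ΔΔCt = 5.820 − 0.960 = 4.860
Fold change = 2^(−4.860) = 0.0344

0.034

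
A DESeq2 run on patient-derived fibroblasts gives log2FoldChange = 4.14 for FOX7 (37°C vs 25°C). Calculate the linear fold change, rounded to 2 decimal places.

17.63

Fold change = 2^(4.14) = 17.630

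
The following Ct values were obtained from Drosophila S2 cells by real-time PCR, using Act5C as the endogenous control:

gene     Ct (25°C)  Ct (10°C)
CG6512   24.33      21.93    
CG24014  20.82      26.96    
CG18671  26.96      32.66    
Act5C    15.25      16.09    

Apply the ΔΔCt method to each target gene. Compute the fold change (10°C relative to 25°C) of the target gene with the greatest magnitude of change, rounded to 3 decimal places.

CG6512: ΔΔCt = (21.93−16.09) − (24.33−15.25) = 5.84 − 9.08 = -3.24; fold change = 2^3.24 = 9.448
CG24014: ΔΔCt = (26.96−16.09) − (20.82−15.25) = 10.87 − 5.57 = 5.30; fold change = 2^-5.30 = 0.025
CG18671: ΔΔCt = (32.66−16.09) − (26.96−15.25) = 16.57 − 11.71 = 4.86; fold change = 2^-4.86 = 0.034
CG24014 has the largest |ΔΔCt| = 5.30.

0.025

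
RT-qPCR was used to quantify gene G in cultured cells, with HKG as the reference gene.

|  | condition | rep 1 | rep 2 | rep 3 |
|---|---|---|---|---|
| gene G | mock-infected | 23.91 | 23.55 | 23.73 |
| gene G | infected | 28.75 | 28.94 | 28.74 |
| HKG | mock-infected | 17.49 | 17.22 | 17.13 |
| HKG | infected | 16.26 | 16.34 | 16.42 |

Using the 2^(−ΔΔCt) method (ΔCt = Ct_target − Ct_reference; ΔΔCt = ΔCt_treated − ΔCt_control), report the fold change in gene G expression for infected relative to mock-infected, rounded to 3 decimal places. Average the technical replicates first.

Mean Ct: gene G mock-infected 23.730; gene G infected 28.810; HKG mock-infected 17.280; HKG infected 16.340
ΔCt(mock-infected) = 23.730 − 17.280 = 6.450
ΔCt(infected) = 28.810 − 16.340 = 12.470
ΔΔCt = 12.470 − 6.450 = 6.020
Fold change = 2^(−6.020) = 0.0154

0.015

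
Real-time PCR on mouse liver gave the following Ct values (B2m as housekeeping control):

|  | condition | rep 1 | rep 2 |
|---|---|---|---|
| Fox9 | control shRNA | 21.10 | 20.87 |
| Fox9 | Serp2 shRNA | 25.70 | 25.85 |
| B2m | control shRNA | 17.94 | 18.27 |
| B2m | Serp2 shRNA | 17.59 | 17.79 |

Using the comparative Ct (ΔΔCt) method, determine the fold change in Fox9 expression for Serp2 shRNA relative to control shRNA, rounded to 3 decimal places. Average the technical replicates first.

0.027

Mean Ct: Fox9 control shRNA 20.985; Fox9 Serp2 shRNA 25.775; B2m control shRNA 18.105; B2m Serp2 shRNA 17.690
ΔCt(control shRNA) = 20.985 − 18.105 = 2.880
ΔCt(Serp2 shRNA) = 25.775 − 17.690 = 8.085
ΔΔCt = 8.085 − 2.880 = 5.205
Fold change = 2^(−5.205) = 0.0271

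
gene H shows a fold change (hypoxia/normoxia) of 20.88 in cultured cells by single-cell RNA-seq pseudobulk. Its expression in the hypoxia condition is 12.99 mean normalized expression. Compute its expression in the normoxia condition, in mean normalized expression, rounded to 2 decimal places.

0.62

normoxia expression = 12.99 / 20.88 = 0.62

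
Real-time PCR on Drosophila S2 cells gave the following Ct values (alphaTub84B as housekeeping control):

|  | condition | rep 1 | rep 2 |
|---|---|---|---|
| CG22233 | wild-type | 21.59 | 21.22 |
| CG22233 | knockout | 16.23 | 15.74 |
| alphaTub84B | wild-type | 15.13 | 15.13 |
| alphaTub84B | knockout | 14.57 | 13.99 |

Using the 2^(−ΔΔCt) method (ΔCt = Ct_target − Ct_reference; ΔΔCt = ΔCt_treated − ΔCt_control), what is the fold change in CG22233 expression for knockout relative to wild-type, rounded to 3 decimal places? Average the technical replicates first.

23.752

Mean Ct: CG22233 wild-type 21.405; CG22233 knockout 15.985; alphaTub84B wild-type 15.130; alphaTub84B knockout 14.280
ΔCt(wild-type) = 21.405 − 15.130 = 6.275
ΔCt(knockout) = 15.985 − 14.280 = 1.705
ΔΔCt = 1.705 − 6.275 = -4.570
Fold change = 2^(−(-4.570)) = 2^4.570 = 23.7524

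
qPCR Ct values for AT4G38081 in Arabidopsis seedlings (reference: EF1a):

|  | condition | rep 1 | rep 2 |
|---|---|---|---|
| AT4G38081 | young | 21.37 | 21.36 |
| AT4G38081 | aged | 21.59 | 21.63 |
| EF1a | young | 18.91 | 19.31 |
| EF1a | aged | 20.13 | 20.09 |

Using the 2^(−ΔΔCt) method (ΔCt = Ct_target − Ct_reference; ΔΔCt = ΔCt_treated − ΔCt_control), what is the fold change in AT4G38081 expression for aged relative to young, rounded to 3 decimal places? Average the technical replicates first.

1.688

Mean Ct: AT4G38081 young 21.365; AT4G38081 aged 21.610; EF1a young 19.110; EF1a aged 20.110
ΔCt(young) = 21.365 − 19.110 = 2.255
ΔCt(aged) = 21.610 − 20.110 = 1.500
ΔΔCt = 1.500 − 2.255 = -0.755
Fold change = 2^(−(-0.755)) = 2^0.755 = 1.6876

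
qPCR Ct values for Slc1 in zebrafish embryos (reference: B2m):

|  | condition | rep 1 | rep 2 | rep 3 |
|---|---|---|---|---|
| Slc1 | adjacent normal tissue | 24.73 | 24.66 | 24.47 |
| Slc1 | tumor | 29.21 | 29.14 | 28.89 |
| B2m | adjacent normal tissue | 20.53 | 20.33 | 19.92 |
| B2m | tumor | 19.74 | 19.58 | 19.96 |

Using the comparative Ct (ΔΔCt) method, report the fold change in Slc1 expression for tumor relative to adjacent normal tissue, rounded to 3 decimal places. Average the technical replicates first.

Mean Ct: Slc1 adjacent normal tissue 24.620; Slc1 tumor 29.080; B2m adjacent normal tissue 20.260; B2m tumor 19.760
ΔCt(adjacent normal tissue) = 24.620 − 20.260 = 4.360
ΔCt(tumor) = 29.080 − 19.760 = 9.320
ΔΔCt = 9.320 − 4.360 = 4.960
Fold change = 2^(−4.960) = 0.0321

0.032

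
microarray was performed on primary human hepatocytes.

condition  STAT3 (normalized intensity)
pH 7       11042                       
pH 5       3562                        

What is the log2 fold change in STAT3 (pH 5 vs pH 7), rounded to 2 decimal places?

-1.63

Fold change = 3562 / 11042 = 0.3226
log2(0.3226) = -1.632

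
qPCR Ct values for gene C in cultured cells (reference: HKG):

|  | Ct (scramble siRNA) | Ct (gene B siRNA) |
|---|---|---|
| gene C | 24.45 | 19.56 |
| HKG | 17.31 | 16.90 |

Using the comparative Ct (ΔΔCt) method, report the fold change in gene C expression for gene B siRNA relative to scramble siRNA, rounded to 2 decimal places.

ΔCt(scramble siRNA) = 24.450 − 17.310 = 7.140
ΔCt(gene B siRNA) = 19.560 − 16.900 = 2.660
ΔΔCt = 2.660 − 7.140 = -4.480
Fold change = 2^(−(-4.480)) = 2^4.480 = 22.316

22.32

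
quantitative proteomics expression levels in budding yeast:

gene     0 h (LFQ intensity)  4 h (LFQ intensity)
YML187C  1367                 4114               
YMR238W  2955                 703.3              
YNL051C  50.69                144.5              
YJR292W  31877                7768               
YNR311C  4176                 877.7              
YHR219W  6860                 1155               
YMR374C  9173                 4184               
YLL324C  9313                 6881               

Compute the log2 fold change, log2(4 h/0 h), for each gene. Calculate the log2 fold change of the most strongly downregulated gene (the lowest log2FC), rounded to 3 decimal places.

-2.570

log2(4114/1367) = 1.590  (YML187C)
log2(703.3/2955) = -2.071  (YMR238W)
log2(144.5/50.69) = 1.511  (YNL051C)
log2(7768/31877) = -2.037  (YJR292W)
log2(877.7/4176) = -2.250  (YNR311C)
log2(1155/6860) = -2.570  (YHR219W)
log2(4184/9173) = -1.133  (YMR374C)
log2(6881/9313) = -0.437  (YLL324C)
YHR219W is most strongly downregulated.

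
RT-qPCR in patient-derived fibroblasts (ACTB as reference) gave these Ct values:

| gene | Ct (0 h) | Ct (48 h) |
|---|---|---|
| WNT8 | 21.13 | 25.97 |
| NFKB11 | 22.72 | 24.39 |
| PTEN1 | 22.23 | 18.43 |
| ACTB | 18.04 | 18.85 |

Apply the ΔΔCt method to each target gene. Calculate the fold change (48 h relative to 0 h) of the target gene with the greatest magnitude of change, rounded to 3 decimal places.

WNT8: ΔΔCt = (25.97−18.85) − (21.13−18.04) = 7.12 − 3.09 = 4.03; fold change = 2^-4.03 = 0.061
NFKB11: ΔΔCt = (24.39−18.85) − (22.72−18.04) = 5.54 − 4.68 = 0.86; fold change = 2^-0.86 = 0.551
PTEN1: ΔΔCt = (18.43−18.85) − (22.23−18.04) = -0.42 − 4.19 = -4.61; fold change = 2^4.61 = 24.420
PTEN1 has the largest |ΔΔCt| = 4.61.

24.420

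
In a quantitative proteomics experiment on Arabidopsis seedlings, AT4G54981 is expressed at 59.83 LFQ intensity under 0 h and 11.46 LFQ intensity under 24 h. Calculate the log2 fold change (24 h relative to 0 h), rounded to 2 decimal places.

Fold change = 11.46 / 59.83 = 0.1915
log2(0.1915) = -2.384

-2.38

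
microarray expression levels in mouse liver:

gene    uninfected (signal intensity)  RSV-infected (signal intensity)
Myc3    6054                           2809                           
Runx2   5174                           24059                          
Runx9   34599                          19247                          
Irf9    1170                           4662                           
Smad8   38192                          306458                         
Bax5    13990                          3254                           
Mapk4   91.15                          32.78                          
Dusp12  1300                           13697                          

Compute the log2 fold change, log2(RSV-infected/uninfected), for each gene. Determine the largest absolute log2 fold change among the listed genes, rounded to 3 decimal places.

3.397

log2(2809/6054) = -1.108  (Myc3)
log2(24059/5174) = 2.217  (Runx2)
log2(19247/34599) = -0.846  (Runx9)
log2(4662/1170) = 1.994  (Irf9)
log2(306458/38192) = 3.004  (Smad8)
log2(3254/13990) = -2.104  (Bax5)
log2(32.78/91.15) = -1.475  (Mapk4)
log2(13697/1300) = 3.397  (Dusp12)
The largest magnitude belongs to Dusp12.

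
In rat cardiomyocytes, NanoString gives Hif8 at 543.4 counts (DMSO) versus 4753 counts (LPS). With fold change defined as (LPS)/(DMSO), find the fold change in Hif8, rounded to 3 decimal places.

Fold change = 4753 / 543.4 = 8.7468
Hif8 is upregulated.

8.747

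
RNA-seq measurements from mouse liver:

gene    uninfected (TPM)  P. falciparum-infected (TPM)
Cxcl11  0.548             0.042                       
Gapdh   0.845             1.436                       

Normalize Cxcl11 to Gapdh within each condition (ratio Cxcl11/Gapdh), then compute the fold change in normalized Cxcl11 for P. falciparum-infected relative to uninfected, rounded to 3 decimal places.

0.045

Cxcl11/Gapdh (uninfected) = 0.548 / 0.845 = 0.64852
Cxcl11/Gapdh (P. falciparum-infected) = 0.042 / 1.436 = 0.029248
Fold change = 0.029248 / 0.64852 = 0.0451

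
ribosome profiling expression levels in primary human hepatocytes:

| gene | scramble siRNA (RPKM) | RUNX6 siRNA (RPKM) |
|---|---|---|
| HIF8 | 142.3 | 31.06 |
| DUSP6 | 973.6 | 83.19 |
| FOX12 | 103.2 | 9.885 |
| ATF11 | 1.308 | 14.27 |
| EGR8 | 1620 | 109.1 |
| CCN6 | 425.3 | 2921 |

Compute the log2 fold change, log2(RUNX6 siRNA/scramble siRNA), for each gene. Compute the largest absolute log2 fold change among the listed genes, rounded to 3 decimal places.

log2(31.06/142.3) = -2.196  (HIF8)
log2(83.19/973.6) = -3.549  (DUSP6)
log2(9.885/103.2) = -3.384  (FOX12)
log2(14.27/1.308) = 3.448  (ATF11)
log2(109.1/1620) = -3.892  (EGR8)
log2(2921/425.3) = 2.780  (CCN6)
The largest magnitude belongs to EGR8.

3.892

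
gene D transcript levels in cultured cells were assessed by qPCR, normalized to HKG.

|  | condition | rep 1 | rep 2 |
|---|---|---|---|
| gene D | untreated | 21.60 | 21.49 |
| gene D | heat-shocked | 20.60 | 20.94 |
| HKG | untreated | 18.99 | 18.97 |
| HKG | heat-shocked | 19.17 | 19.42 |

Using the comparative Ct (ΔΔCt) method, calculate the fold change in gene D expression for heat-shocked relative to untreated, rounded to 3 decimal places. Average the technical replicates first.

2.129

Mean Ct: gene D untreated 21.545; gene D heat-shocked 20.770; HKG untreated 18.980; HKG heat-shocked 19.295
ΔCt(untreated) = 21.545 − 18.980 = 2.565
ΔCt(heat-shocked) = 20.770 − 19.295 = 1.475
ΔΔCt = 1.475 − 2.565 = -1.090
Fold change = 2^(−(-1.090)) = 2^1.090 = 2.1287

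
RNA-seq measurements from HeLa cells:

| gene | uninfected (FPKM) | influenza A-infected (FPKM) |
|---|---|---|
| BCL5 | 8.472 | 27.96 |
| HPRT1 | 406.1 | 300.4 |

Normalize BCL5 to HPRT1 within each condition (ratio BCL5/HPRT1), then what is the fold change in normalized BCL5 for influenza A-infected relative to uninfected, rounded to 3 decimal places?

BCL5/HPRT1 (uninfected) = 8.472 / 406.1 = 0.020862
BCL5/HPRT1 (influenza A-infected) = 27.96 / 300.4 = 0.093076
Fold change = 0.093076 / 0.020862 = 4.4615

4.462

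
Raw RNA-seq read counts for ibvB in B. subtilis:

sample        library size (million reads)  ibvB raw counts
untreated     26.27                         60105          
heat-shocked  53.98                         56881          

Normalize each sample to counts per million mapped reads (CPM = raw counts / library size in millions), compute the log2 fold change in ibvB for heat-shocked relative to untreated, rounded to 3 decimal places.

CPM(untreated) = 60105 / 26.27 = 2287.9711
CPM(heat-shocked) = 56881 / 53.98 = 1053.7421
Fold change = 1053.7421 / 2287.9711 = 0.46056
log2(0.46056) = -1.1185

-1.119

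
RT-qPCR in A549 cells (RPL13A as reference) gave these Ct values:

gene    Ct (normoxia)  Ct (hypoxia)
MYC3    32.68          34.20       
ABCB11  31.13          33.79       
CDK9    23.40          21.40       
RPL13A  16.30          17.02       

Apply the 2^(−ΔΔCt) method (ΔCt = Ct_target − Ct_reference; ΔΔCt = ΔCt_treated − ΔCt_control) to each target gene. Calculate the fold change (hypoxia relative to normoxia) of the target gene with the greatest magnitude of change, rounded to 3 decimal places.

6.589

MYC3: ΔΔCt = (34.20−17.02) − (32.68−16.30) = 17.18 − 16.38 = 0.80; fold change = 2^-0.80 = 0.574
ABCB11: ΔΔCt = (33.79−17.02) − (31.13−16.30) = 16.77 − 14.83 = 1.94; fold change = 2^-1.94 = 0.261
CDK9: ΔΔCt = (21.40−17.02) − (23.40−16.30) = 4.38 − 7.10 = -2.72; fold change = 2^2.72 = 6.589
CDK9 has the largest |ΔΔCt| = 2.72.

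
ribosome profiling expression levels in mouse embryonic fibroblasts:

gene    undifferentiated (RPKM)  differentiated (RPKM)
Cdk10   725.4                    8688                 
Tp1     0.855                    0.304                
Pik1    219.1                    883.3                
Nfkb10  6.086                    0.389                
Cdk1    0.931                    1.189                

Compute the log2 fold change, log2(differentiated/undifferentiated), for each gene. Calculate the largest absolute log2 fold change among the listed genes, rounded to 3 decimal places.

log2(8688/725.4) = 3.582  (Cdk10)
log2(0.304/0.855) = -1.492  (Tp1)
log2(883.3/219.1) = 2.011  (Pik1)
log2(0.389/6.086) = -3.968  (Nfkb10)
log2(1.189/0.931) = 0.353  (Cdk1)
The largest magnitude belongs to Nfkb10.

3.968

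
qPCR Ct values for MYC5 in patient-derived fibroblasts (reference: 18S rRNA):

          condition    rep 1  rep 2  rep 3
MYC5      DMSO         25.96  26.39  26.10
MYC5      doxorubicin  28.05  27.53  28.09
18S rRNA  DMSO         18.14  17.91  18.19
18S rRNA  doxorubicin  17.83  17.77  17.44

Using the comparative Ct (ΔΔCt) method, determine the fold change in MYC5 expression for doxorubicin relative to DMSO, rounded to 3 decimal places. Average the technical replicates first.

Mean Ct: MYC5 DMSO 26.150; MYC5 doxorubicin 27.890; 18S rRNA DMSO 18.080; 18S rRNA doxorubicin 17.680
ΔCt(DMSO) = 26.150 − 18.080 = 8.070
ΔCt(doxorubicin) = 27.890 − 17.680 = 10.210
ΔΔCt = 10.210 − 8.070 = 2.140
Fold change = 2^(−2.140) = 0.2269

0.227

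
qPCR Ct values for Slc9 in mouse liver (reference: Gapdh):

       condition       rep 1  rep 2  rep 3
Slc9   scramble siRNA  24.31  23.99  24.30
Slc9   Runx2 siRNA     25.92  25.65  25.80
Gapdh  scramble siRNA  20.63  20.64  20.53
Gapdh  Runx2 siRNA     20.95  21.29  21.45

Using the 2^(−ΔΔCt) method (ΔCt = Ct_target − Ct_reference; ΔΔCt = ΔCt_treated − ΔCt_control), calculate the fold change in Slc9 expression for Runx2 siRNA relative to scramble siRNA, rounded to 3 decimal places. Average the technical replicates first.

0.514

Mean Ct: Slc9 scramble siRNA 24.200; Slc9 Runx2 siRNA 25.790; Gapdh scramble siRNA 20.600; Gapdh Runx2 siRNA 21.230
ΔCt(scramble siRNA) = 24.200 − 20.600 = 3.600
ΔCt(Runx2 siRNA) = 25.790 − 21.230 = 4.560
ΔΔCt = 4.560 − 3.600 = 0.960
Fold change = 2^(−0.960) = 0.5141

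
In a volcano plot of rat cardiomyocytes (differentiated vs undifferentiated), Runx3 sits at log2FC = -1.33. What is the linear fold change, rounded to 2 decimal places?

Fold change = 2^(-1.33) = 0.398

0.40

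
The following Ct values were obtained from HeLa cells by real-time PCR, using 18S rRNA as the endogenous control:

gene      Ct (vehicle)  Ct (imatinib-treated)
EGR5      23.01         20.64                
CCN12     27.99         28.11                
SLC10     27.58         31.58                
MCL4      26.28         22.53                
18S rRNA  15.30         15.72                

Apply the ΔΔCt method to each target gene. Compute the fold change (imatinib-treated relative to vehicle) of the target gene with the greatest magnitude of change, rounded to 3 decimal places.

18.001

EGR5: ΔΔCt = (20.64−15.72) − (23.01−15.30) = 4.92 − 7.71 = -2.79; fold change = 2^2.79 = 6.916
CCN12: ΔΔCt = (28.11−15.72) − (27.99−15.30) = 12.39 − 12.69 = -0.30; fold change = 2^0.30 = 1.231
SLC10: ΔΔCt = (31.58−15.72) − (27.58−15.30) = 15.86 − 12.28 = 3.58; fold change = 2^-3.58 = 0.084
MCL4: ΔΔCt = (22.53−15.72) − (26.28−15.30) = 6.81 − 10.98 = -4.17; fold change = 2^4.17 = 18.001
MCL4 has the largest |ΔΔCt| = 4.17.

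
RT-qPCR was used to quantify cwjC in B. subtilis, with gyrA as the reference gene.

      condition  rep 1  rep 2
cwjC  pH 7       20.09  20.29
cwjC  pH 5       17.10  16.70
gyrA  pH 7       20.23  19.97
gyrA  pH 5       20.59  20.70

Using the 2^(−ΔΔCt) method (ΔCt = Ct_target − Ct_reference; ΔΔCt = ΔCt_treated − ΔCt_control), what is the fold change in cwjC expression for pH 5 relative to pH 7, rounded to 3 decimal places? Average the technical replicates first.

14.271

Mean Ct: cwjC pH 7 20.190; cwjC pH 5 16.900; gyrA pH 7 20.100; gyrA pH 5 20.645
ΔCt(pH 7) = 20.190 − 20.100 = 0.090
ΔCt(pH 5) = 16.900 − 20.645 = -3.745
ΔΔCt = -3.745 − 0.090 = -3.835
Fold change = 2^(−(-3.835)) = 2^3.835 = 14.2709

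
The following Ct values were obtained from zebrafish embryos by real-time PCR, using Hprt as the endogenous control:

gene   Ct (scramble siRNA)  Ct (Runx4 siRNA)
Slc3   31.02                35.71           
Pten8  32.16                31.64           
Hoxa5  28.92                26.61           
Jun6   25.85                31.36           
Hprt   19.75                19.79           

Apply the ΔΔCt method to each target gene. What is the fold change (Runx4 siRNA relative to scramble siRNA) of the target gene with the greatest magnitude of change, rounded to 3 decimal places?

0.023

Slc3: ΔΔCt = (35.71−19.79) − (31.02−19.75) = 15.92 − 11.27 = 4.65; fold change = 2^-4.65 = 0.040
Pten8: ΔΔCt = (31.64−19.79) − (32.16−19.75) = 11.85 − 12.41 = -0.56; fold change = 2^0.56 = 1.474
Hoxa5: ΔΔCt = (26.61−19.79) − (28.92−19.75) = 6.82 − 9.17 = -2.35; fold change = 2^2.35 = 5.098
Jun6: ΔΔCt = (31.36−19.79) − (25.85−19.75) = 11.57 − 6.10 = 5.47; fold change = 2^-5.47 = 0.023
Jun6 has the largest |ΔΔCt| = 5.47.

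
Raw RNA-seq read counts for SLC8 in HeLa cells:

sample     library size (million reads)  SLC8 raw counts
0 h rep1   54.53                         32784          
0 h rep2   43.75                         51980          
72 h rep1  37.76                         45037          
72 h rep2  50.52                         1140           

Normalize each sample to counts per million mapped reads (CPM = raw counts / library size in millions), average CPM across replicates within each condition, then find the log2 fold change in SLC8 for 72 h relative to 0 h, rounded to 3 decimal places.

-0.558

CPM(0 h rep1) = 32784 / 54.53 = 601.2103
CPM(0 h rep2) = 51980 / 43.75 = 1188.1143
CPM(72 h rep1) = 45037 / 37.76 = 1192.7172
CPM(72 h rep2) = 1140 / 50.52 = 22.5653
mean CPM(0 h) = 894.6623; mean CPM(72 h) = 607.6412
Fold change = 607.6412 / 894.6623 = 0.67919
log2(0.67919) = -0.5581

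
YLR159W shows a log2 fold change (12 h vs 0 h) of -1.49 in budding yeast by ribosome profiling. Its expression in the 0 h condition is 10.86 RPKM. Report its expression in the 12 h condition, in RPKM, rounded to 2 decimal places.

3.87

Fold change = 2^(-1.49) = 0.3560
12 h expression = 10.86 × 0.3560 = 3.87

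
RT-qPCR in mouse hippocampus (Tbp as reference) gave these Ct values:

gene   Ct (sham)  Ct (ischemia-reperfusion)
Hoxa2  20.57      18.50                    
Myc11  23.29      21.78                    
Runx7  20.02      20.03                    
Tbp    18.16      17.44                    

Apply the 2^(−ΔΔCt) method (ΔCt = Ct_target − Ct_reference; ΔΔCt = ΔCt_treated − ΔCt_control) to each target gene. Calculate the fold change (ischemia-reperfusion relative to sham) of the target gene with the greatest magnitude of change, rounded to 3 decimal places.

2.549

Hoxa2: ΔΔCt = (18.50−17.44) − (20.57−18.16) = 1.06 − 2.41 = -1.35; fold change = 2^1.35 = 2.549
Myc11: ΔΔCt = (21.78−17.44) − (23.29−18.16) = 4.34 − 5.13 = -0.79; fold change = 2^0.79 = 1.729
Runx7: ΔΔCt = (20.03−17.44) − (20.02−18.16) = 2.59 − 1.86 = 0.73; fold change = 2^-0.73 = 0.603
Hoxa2 has the largest |ΔΔCt| = 1.35.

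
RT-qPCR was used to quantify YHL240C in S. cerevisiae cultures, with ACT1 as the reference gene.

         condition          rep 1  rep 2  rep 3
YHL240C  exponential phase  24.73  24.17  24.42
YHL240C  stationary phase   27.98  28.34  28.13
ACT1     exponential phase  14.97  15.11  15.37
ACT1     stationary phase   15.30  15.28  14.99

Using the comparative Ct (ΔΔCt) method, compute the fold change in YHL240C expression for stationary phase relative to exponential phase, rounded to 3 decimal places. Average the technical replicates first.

0.079

Mean Ct: YHL240C exponential phase 24.440; YHL240C stationary phase 28.150; ACT1 exponential phase 15.150; ACT1 stationary phase 15.190
ΔCt(exponential phase) = 24.440 − 15.150 = 9.290
ΔCt(stationary phase) = 28.150 − 15.190 = 12.960
ΔΔCt = 12.960 − 9.290 = 3.670
Fold change = 2^(−3.670) = 0.0786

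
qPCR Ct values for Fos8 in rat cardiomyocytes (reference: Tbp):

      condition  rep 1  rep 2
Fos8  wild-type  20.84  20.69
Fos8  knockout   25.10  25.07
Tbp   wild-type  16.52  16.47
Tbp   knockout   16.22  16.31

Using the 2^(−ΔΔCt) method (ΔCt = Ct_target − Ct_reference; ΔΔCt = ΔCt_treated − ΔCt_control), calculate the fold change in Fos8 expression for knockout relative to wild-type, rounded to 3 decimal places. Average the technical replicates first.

0.043

Mean Ct: Fos8 wild-type 20.765; Fos8 knockout 25.085; Tbp wild-type 16.495; Tbp knockout 16.265
ΔCt(wild-type) = 20.765 − 16.495 = 4.270
ΔCt(knockout) = 25.085 − 16.265 = 8.820
ΔΔCt = 8.820 − 4.270 = 4.550
Fold change = 2^(−4.550) = 0.0427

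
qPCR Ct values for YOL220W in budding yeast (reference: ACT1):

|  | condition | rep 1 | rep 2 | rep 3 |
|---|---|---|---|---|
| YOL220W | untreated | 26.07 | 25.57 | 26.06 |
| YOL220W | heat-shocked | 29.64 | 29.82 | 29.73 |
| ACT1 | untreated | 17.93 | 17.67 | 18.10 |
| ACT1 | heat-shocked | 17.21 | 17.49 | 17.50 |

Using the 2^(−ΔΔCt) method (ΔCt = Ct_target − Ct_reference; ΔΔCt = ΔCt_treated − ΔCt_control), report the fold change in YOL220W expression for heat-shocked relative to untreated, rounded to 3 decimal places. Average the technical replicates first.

Mean Ct: YOL220W untreated 25.900; YOL220W heat-shocked 29.730; ACT1 untreated 17.900; ACT1 heat-shocked 17.400
ΔCt(untreated) = 25.900 − 17.900 = 8.000
ΔCt(heat-shocked) = 29.730 − 17.400 = 12.330
ΔΔCt = 12.330 − 8.000 = 4.330
Fold change = 2^(−4.330) = 0.0497

0.050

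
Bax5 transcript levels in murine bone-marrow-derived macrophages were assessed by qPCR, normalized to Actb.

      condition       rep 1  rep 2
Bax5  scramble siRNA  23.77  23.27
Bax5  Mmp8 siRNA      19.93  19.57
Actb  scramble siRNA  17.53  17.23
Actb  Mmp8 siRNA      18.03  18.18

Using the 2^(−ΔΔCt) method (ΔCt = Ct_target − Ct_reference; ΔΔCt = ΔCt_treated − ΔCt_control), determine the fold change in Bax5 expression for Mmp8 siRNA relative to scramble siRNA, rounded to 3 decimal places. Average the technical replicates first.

22.549

Mean Ct: Bax5 scramble siRNA 23.520; Bax5 Mmp8 siRNA 19.750; Actb scramble siRNA 17.380; Actb Mmp8 siRNA 18.105
ΔCt(scramble siRNA) = 23.520 − 17.380 = 6.140
ΔCt(Mmp8 siRNA) = 19.750 − 18.105 = 1.645
ΔΔCt = 1.645 − 6.140 = -4.495
Fold change = 2^(−(-4.495)) = 2^4.495 = 22.5491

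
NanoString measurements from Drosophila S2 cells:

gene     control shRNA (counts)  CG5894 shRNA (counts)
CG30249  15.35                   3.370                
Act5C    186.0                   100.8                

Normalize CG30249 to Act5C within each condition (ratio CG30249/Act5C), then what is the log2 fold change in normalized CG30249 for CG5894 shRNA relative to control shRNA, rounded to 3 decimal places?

-1.304

CG30249/Act5C (control shRNA) = 15.35 / 186.0 = 0.082527
CG30249/Act5C (CG5894 shRNA) = 3.370 / 100.8 = 0.033433
Fold change = 0.033433 / 0.082527 = 0.4051
log2(0.4051) = -1.3036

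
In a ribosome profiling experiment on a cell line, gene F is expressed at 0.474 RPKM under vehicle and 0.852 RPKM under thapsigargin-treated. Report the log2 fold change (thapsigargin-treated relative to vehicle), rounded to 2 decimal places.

0.85

Fold change = 0.852 / 0.474 = 1.7975
log2(1.7975) = 0.846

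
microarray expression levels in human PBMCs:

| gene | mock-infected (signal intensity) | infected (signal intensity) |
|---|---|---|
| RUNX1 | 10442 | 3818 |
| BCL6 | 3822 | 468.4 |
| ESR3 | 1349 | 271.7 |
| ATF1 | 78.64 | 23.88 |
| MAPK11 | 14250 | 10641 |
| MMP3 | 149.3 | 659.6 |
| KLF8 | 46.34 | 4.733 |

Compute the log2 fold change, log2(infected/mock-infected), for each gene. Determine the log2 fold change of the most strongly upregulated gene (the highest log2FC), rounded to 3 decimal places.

2.143

log2(3818/10442) = -1.452  (RUNX1)
log2(468.4/3822) = -3.029  (BCL6)
log2(271.7/1349) = -2.312  (ESR3)
log2(23.88/78.64) = -1.719  (ATF1)
log2(10641/14250) = -0.421  (MAPK11)
log2(659.6/149.3) = 2.143  (MMP3)
log2(4.733/46.34) = -3.291  (KLF8)
MMP3 is most strongly upregulated.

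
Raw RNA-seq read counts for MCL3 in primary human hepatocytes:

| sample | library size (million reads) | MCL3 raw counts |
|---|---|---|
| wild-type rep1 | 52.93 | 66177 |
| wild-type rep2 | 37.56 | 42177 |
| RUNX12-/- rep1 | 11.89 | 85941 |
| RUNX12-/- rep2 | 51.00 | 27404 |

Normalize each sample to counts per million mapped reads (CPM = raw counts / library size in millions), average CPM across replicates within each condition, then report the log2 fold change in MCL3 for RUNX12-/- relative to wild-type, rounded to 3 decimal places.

1.710

CPM(wild-type rep1) = 66177 / 52.93 = 1250.2739
CPM(wild-type rep2) = 42177 / 37.56 = 1122.9233
CPM(RUNX12-/- rep1) = 85941 / 11.89 = 7228.0067
CPM(RUNX12-/- rep2) = 27404 / 51.00 = 537.3333
mean CPM(wild-type) = 1186.5986; mean CPM(RUNX12-/-) = 3882.6700
Fold change = 3882.6700 / 1186.5986 = 3.27210
log2(3.27210) = 1.7102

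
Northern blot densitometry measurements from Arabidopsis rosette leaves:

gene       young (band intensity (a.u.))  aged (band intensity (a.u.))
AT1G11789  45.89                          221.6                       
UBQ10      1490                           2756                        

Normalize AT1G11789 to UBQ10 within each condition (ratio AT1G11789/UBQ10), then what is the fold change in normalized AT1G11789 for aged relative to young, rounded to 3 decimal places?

AT1G11789/UBQ10 (young) = 45.89 / 1490 = 0.030799
AT1G11789/UBQ10 (aged) = 221.6 / 2756 = 0.080406
Fold change = 0.080406 / 0.030799 = 2.6107

2.611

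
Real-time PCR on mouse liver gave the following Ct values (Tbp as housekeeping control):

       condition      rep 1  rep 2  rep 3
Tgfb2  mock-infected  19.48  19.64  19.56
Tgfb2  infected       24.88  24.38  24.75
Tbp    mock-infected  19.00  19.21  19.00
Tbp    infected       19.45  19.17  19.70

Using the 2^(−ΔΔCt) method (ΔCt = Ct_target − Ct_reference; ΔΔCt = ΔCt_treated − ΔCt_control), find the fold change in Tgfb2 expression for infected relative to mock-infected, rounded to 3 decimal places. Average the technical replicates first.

0.037

Mean Ct: Tgfb2 mock-infected 19.560; Tgfb2 infected 24.670; Tbp mock-infected 19.070; Tbp infected 19.440
ΔCt(mock-infected) = 19.560 − 19.070 = 0.490
ΔCt(infected) = 24.670 − 19.440 = 5.230
ΔΔCt = 5.230 − 0.490 = 4.740
Fold change = 2^(−4.740) = 0.0374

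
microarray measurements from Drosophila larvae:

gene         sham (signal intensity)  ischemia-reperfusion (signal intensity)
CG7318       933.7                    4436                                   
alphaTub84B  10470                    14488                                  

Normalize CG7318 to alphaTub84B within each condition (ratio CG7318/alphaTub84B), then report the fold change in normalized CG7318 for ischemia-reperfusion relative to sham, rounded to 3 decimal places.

CG7318/alphaTub84B (sham) = 933.7 / 10470 = 0.089179
CG7318/alphaTub84B (ischemia-reperfusion) = 4436 / 14488 = 0.30618
Fold change = 0.30618 / 0.089179 = 3.4334

3.433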